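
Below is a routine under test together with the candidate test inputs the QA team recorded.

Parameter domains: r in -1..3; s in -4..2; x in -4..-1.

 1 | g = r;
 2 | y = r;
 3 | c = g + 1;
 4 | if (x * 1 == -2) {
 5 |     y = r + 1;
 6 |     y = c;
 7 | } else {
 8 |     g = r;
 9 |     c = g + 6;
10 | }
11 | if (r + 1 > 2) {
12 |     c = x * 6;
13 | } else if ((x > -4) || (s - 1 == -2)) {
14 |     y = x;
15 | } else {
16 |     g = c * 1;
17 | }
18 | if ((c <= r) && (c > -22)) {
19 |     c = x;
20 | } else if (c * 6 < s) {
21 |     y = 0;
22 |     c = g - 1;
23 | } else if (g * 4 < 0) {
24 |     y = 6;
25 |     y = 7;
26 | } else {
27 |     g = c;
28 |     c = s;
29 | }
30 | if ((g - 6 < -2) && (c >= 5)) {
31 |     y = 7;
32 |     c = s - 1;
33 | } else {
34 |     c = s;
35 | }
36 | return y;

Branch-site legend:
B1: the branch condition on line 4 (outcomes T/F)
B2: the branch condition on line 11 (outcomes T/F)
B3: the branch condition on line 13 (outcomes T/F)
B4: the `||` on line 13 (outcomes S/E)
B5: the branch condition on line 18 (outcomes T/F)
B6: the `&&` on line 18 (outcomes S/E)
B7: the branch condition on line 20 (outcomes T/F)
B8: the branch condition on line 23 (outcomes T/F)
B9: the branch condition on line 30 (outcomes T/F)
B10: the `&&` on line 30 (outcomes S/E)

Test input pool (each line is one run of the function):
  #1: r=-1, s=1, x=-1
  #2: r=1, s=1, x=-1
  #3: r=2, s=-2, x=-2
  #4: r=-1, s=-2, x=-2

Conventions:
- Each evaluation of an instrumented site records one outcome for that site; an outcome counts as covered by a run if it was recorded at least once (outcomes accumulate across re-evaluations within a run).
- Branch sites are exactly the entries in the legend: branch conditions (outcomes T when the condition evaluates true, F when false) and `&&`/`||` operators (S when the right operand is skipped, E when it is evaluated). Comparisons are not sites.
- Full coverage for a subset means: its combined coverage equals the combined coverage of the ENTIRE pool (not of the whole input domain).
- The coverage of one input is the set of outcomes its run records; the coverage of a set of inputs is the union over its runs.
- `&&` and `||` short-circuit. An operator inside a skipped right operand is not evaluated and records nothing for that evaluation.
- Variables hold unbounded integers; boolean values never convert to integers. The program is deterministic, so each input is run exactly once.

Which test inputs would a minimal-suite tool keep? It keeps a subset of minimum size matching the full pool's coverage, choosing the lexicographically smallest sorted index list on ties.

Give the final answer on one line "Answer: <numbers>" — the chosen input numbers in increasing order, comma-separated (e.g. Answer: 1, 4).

input #1, r=-1, s=1, x=-1: events B1->F, B2->F, B4->S, B3->T, B6->S, B5->F, B7->F, B8->T, B10->E, B9->T; outcomes B1=F, B2=F, B3=T, B4=S, B5=F, B6=S, B7=F, B8=T, B9=T, B10=E
input #2, r=1, s=1, x=-1: events B1->F, B2->F, B4->S, B3->T, B6->S, B5->F, B7->F, B8->F, B10->S, B9->F; outcomes B1=F, B2=F, B3=T, B4=S, B5=F, B6=S, B7=F, B8=F, B9=F, B10=S
input #3, r=2, s=-2, x=-2: events B1->T, B2->T, B6->E, B5->T, B10->E, B9->F; outcomes B1=T, B2=T, B5=T, B6=E, B9=F, B10=E
input #4, r=-1, s=-2, x=-2: events B1->T, B2->F, B4->S, B3->T, B6->S, B5->F, B7->F, B8->T, B10->E, B9->F; outcomes B1=T, B2=F, B3=T, B4=S, B5=F, B6=S, B7=F, B8=T, B9=F, B10=E
together the pool reaches 17 outcomes: B1=T, B1=F, B2=T, B2=F, B3=T, B4=S, B5=T, B5=F, B6=S, B6=E, B7=F, B8=T, B8=F, B9=T, B9=F, B10=S, B10=E
size 1 is not enough: best union over all size-1 subsets is 10/17
size 2 is not enough: best union over all size-2 subsets is 15/17
size 3: inputs {1, 2, 3} cover all 17 outcomes, and no lexicographically smaller subset of this size does

Answer: 1, 2, 3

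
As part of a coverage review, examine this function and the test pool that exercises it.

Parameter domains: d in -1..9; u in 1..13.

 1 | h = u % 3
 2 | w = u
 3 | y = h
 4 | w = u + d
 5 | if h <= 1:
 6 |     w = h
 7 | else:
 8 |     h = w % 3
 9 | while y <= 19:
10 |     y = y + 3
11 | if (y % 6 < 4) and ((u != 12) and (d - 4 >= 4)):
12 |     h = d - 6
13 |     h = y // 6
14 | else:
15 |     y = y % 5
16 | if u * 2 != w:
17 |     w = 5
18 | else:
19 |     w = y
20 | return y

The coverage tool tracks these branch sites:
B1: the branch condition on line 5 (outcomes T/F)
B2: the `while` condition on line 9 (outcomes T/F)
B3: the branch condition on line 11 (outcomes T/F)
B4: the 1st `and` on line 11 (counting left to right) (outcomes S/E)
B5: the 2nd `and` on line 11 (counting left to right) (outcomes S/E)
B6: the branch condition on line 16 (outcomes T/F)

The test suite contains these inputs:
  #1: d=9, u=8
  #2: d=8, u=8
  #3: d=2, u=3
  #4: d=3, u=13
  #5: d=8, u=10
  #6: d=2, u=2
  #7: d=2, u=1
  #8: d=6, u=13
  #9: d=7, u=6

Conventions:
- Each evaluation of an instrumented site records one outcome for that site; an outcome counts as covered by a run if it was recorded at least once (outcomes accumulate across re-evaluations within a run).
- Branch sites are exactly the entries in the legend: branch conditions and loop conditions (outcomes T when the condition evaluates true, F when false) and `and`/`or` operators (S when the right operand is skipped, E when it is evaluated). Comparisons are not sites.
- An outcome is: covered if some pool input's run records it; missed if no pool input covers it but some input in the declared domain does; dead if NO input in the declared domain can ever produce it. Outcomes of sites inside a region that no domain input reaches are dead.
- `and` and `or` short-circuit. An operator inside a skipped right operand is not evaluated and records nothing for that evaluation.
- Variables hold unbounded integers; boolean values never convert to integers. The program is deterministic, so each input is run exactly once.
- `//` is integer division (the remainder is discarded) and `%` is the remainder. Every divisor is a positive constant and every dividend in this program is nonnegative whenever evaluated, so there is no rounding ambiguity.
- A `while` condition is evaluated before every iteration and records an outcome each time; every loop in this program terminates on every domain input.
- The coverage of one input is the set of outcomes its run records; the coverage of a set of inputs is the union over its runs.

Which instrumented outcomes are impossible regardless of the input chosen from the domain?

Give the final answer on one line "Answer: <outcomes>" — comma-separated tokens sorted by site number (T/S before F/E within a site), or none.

checking every outcome against all 143 domain inputs:
  reachable outcomes have witnesses, e.g. B1=T (e.g. d=-1, u=1), B1=F (e.g. d=-1, u=2), B2=T (e.g. d=-1, u=1), B2=F (e.g. d=-1, u=1)

Answer: none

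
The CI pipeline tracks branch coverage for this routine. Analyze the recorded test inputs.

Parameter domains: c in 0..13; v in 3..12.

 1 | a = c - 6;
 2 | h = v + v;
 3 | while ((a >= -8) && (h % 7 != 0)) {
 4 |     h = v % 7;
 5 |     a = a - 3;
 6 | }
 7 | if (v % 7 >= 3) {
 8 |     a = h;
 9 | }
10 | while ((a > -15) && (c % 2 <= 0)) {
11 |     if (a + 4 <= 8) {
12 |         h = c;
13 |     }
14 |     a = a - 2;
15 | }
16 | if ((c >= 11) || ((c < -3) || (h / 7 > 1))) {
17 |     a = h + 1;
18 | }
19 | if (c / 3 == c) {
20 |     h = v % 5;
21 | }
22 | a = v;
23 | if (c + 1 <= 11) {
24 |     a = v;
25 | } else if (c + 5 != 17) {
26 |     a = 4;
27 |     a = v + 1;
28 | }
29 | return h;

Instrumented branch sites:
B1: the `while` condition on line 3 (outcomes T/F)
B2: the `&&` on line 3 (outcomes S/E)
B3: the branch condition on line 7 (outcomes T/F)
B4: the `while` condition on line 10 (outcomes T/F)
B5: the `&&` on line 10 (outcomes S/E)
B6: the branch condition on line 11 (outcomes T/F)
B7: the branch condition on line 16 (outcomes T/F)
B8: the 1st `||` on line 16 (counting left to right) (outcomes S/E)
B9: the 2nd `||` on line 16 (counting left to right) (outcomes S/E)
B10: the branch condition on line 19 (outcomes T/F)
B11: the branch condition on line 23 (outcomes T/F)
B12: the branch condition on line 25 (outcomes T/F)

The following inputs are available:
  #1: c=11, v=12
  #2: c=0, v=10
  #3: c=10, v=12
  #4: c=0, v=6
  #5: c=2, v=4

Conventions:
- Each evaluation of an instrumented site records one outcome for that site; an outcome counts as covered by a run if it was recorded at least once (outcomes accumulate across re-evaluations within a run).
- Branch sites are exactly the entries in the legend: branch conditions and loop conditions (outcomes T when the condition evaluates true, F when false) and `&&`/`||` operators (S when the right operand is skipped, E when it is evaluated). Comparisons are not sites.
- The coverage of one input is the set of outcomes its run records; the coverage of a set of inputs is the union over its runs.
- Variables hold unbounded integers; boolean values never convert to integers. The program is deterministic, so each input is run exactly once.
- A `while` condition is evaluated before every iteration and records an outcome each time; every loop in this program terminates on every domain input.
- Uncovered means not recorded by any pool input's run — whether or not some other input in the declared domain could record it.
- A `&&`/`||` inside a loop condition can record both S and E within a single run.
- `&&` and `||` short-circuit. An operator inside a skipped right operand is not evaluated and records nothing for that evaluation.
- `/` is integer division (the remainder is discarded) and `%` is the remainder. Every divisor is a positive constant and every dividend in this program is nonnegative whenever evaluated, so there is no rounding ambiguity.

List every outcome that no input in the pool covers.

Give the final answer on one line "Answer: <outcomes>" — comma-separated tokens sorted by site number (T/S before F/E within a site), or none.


#1 (c=11, v=12) -> B2->E, B1->T, B2->E, B1->T, B2->E, B1->T, B2->E, B1->T, B2->E, B1->T, B2->S, B1->F, B3->T, B5->E, ...; covered: B1=T, B1=F, B2=S, B2=E, B3=T, B4=F, B5=E, B7=T, B8=S, B10=F, B11=F, B12=T
#2 (c=0, v=10) -> B2->E, B1->T, B2->S, B1->F, B3->T, B5->E, B4->T, B6->T, B5->E, B4->T, B6->T, B5->E, B4->T, B6->T, ...; covered: B1=T, B1=F, B2=S, B2=E, B3=T, B4=T, B4=F, B5=S, B5=E, B6=T, B7=F, B8=E, B9=E, B10=T, B11=T
#3 (c=10, v=12) -> B2->E, B1->T, B2->E, B1->T, B2->E, B1->T, B2->E, B1->T, B2->E, B1->T, B2->S, B1->F, B3->T, B5->E, ...; covered: B1=T, B1=F, B2=S, B2=E, B3=T, B4=T, B4=F, B5=S, B5=E, B6=T, B6=F, B7=F, B8=E, B9=E, B10=F, B11=T
#4 (c=0, v=6) -> B2->E, B1->T, B2->S, B1->F, B3->T, B5->E, B4->T, B6->F, B5->E, B4->T, B6->T, B5->E, B4->T, B6->T, ...; covered: B1=T, B1=F, B2=S, B2=E, B3=T, B4=T, B4=F, B5=S, B5=E, B6=T, B6=F, B7=F, B8=E, B9=E, B10=T, B11=T
#5 (c=2, v=4) -> B2->E, B1->T, B2->E, B1->T, B2->S, B1->F, B3->T, B5->E, B4->T, B6->T, B5->E, B4->T, B6->T, B5->E, ...; covered: B1=T, B1=F, B2=S, B2=E, B3=T, B4=T, B4=F, B5=S, B5=E, B6=T, B7=F, B8=E, B9=E, B10=F, B11=T
union over the pool: B1=T, B1=F, B2=S, B2=E, B3=T, B4=T, B4=F, B5=S, B5=E, B6=T, B6=F, B7=T, B7=F, B8=S, B8=E, B9=E, B10=T, B10=F, B11=T, B11=F, B12=T
uncovered (3 of 24): B3=F, B9=S, B12=F
Answer: B3=F, B9=S, B12=F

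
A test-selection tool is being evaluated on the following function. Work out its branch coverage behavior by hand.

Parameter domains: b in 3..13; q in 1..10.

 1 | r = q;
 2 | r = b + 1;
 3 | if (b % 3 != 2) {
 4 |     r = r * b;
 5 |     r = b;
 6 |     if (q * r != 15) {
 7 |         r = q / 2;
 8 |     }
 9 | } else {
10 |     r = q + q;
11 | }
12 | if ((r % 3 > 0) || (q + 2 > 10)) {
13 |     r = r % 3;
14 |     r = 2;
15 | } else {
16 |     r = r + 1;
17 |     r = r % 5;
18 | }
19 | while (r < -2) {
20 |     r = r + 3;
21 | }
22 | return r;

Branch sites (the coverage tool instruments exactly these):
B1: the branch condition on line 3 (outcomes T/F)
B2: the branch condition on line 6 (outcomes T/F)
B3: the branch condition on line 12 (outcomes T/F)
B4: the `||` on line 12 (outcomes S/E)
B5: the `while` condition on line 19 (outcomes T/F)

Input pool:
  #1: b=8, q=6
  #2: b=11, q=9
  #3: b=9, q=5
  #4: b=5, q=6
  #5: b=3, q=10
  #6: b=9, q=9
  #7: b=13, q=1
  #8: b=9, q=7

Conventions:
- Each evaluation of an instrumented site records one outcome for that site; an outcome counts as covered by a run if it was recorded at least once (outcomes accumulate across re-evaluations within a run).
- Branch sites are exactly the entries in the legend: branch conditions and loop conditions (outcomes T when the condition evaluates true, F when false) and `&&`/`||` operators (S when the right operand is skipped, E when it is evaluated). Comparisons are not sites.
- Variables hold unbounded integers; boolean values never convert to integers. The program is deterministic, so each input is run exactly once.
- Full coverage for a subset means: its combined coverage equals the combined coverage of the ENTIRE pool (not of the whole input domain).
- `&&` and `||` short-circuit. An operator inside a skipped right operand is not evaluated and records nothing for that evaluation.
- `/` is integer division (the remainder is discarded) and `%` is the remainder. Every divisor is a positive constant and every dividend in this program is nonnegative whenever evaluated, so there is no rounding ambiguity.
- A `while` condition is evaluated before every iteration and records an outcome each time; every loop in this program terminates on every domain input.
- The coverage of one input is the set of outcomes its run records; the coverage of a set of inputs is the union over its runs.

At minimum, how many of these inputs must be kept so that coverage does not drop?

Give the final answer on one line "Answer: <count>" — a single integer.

input #1, b=8, q=6: events B1->F, B4->E, B3->F, B5->F; outcomes B1=F, B3=F, B4=E, B5=F
input #2, b=11, q=9: events B1->F, B4->E, B3->T, B5->F; outcomes B1=F, B3=T, B4=E, B5=F
input #3, b=9, q=5: events B1->T, B2->T, B4->S, B3->T, B5->F; outcomes B1=T, B2=T, B3=T, B4=S, B5=F
input #4, b=5, q=6: events B1->F, B4->E, B3->F, B5->F; outcomes B1=F, B3=F, B4=E, B5=F
input #5, b=3, q=10: events B1->T, B2->T, B4->S, B3->T, B5->F; outcomes B1=T, B2=T, B3=T, B4=S, B5=F
input #6, b=9, q=9: events B1->T, B2->T, B4->S, B3->T, B5->F; outcomes B1=T, B2=T, B3=T, B4=S, B5=F
input #7, b=13, q=1: events B1->T, B2->T, B4->E, B3->F, B5->F; outcomes B1=T, B2=T, B3=F, B4=E, B5=F
input #8, b=9, q=7: events B1->T, B2->T, B4->E, B3->F, B5->F; outcomes B1=T, B2=T, B3=F, B4=E, B5=F
union over all inputs: B1=T, B1=F, B2=T, B3=T, B3=F, B4=S, B4=E, B5=F (8 outcomes)
size 1 is not enough: best union over all size-1 subsets is 5/8
at size 2, {1, 3} reaches all 8 outcomes; every lexicographically earlier size-2 subset fails

Answer: 2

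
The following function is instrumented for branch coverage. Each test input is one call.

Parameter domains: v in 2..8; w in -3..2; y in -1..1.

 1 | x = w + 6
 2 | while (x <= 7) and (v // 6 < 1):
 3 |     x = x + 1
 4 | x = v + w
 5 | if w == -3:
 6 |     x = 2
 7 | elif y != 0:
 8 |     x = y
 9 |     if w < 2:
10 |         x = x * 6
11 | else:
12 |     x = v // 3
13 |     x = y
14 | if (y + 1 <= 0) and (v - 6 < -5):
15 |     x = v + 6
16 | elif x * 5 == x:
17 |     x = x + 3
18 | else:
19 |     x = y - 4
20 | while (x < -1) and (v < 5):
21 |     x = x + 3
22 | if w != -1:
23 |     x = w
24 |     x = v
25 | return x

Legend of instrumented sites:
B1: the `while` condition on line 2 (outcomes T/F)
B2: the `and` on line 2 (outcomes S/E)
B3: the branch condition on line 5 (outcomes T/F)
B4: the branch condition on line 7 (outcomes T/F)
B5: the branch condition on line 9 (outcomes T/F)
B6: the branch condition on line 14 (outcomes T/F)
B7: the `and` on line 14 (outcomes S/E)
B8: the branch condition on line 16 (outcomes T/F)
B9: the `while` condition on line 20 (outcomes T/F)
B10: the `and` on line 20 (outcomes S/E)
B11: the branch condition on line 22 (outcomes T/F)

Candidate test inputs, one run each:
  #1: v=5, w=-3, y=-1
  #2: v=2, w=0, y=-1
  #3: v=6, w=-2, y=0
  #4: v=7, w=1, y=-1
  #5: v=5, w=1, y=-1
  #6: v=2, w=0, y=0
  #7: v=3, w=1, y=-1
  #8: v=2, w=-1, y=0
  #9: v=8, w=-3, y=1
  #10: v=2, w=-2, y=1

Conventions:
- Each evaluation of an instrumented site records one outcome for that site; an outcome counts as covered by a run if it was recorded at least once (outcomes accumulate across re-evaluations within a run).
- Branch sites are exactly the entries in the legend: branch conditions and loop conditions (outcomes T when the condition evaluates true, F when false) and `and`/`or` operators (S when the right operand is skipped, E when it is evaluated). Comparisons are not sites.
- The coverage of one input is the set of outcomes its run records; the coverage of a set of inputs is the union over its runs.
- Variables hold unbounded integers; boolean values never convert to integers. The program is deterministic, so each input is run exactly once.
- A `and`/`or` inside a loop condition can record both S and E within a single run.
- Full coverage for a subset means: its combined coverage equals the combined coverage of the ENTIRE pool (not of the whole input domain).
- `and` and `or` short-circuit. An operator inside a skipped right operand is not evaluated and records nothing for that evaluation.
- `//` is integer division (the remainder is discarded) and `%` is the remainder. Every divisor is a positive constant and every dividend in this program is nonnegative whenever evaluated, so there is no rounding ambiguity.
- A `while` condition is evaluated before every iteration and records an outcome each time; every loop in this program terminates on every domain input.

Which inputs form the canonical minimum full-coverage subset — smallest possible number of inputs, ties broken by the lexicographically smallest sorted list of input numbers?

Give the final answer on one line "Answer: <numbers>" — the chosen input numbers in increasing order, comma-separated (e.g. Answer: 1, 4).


#1 (v=5, w=-3, y=-1) -> B2->E, B1->T, B2->E, B1->T, B2->E, B1->T, B2->E, B1->T, B2->E, B1->T, B2->S, B1->F, B3->T, B7->E, ...; covered: B1=T, B1=F, B2=S, B2=E, B3=T, B6=F, B7=E, B8=F, B9=F, B10=E, B11=T
#2 (v=2, w=0, y=-1) -> B2->E, B1->T, B2->E, B1->T, B2->S, B1->F, B3->F, B4->T, B5->T, B7->E, B6->F, B8->F, B10->E, B9->T, ...; covered: B1=T, B1=F, B2=S, B2=E, B3=F, B4=T, B5=T, B6=F, B7=E, B8=F, B9=T, B9=F, B10=S, B10=E, B11=T
#3 (v=6, w=-2, y=0) -> B2->E, B1->F, B3->F, B4->F, B7->S, B6->F, B8->T, B10->S, B9->F, B11->T; covered: B1=F, B2=E, B3=F, B4=F, B6=F, B7=S, B8=T, B9=F, B10=S, B11=T
#4 (v=7, w=1, y=-1) -> B2->E, B1->F, B3->F, B4->T, B5->T, B7->E, B6->F, B8->F, B10->E, B9->F, B11->T; covered: B1=F, B2=E, B3=F, B4=T, B5=T, B6=F, B7=E, B8=F, B9=F, B10=E, B11=T
#5 (v=5, w=1, y=-1) -> B2->E, B1->T, B2->S, B1->F, B3->F, B4->T, B5->T, B7->E, B6->F, B8->F, B10->E, B9->F, B11->T; covered: B1=T, B1=F, B2=S, B2=E, B3=F, B4=T, B5=T, B6=F, B7=E, B8=F, B9=F, B10=E, B11=T
#6 (v=2, w=0, y=0) -> B2->E, B1->T, B2->E, B1->T, B2->S, B1->F, B3->F, B4->F, B7->S, B6->F, B8->T, B10->S, B9->F, B11->T; covered: B1=T, B1=F, B2=S, B2=E, B3=F, B4=F, B6=F, B7=S, B8=T, B9=F, B10=S, B11=T
#7 (v=3, w=1, y=-1) -> B2->E, B1->T, B2->S, B1->F, B3->F, B4->T, B5->T, B7->E, B6->F, B8->F, B10->E, B9->T, B10->E, B9->T, ...; covered: B1=T, B1=F, B2=S, B2=E, B3=F, B4=T, B5=T, B6=F, B7=E, B8=F, B9=T, B9=F, B10=S, B10=E, B11=T
#8 (v=2, w=-1, y=0) -> B2->E, B1->T, B2->E, B1->T, B2->E, B1->T, B2->S, B1->F, B3->F, B4->F, B7->S, B6->F, B8->T, B10->S, ...; covered: B1=T, B1=F, B2=S, B2=E, B3=F, B4=F, B6=F, B7=S, B8=T, B9=F, B10=S, B11=F
#9 (v=8, w=-3, y=1) -> B2->E, B1->F, B3->T, B7->S, B6->F, B8->F, B10->E, B9->F, B11->T; covered: B1=F, B2=E, B3=T, B6=F, B7=S, B8=F, B9=F, B10=E, B11=T
#10 (v=2, w=-2, y=1) -> B2->E, B1->T, B2->E, B1->T, B2->E, B1->T, B2->E, B1->T, B2->S, B1->F, B3->F, B4->T, B5->T, B7->S, ...; covered: B1=T, B1=F, B2=S, B2=E, B3=F, B4=T, B5=T, B6=F, B7=S, B8=F, B9=T, B9=F, B10=S, B10=E, B11=T
pool-wide coverage (20 outcomes): B1=T, B1=F, B2=S, B2=E, B3=T, B3=F, B4=T, B4=F, B5=T, B6=F, B7=S, B7=E, B8=T, B8=F, B9=T, B9=F, B10=S, B10=E, B11=T, B11=F
every size-1 subset falls short of the 20 outcomes (best: 15/20)
every size-2 subset falls short of the 20 outcomes (best: 19/20)
inputs {1, 2, 8} (size 3) cover everything; no size-3 subset with a lexicographically smaller index list covers all 20
Answer: 1, 2, 8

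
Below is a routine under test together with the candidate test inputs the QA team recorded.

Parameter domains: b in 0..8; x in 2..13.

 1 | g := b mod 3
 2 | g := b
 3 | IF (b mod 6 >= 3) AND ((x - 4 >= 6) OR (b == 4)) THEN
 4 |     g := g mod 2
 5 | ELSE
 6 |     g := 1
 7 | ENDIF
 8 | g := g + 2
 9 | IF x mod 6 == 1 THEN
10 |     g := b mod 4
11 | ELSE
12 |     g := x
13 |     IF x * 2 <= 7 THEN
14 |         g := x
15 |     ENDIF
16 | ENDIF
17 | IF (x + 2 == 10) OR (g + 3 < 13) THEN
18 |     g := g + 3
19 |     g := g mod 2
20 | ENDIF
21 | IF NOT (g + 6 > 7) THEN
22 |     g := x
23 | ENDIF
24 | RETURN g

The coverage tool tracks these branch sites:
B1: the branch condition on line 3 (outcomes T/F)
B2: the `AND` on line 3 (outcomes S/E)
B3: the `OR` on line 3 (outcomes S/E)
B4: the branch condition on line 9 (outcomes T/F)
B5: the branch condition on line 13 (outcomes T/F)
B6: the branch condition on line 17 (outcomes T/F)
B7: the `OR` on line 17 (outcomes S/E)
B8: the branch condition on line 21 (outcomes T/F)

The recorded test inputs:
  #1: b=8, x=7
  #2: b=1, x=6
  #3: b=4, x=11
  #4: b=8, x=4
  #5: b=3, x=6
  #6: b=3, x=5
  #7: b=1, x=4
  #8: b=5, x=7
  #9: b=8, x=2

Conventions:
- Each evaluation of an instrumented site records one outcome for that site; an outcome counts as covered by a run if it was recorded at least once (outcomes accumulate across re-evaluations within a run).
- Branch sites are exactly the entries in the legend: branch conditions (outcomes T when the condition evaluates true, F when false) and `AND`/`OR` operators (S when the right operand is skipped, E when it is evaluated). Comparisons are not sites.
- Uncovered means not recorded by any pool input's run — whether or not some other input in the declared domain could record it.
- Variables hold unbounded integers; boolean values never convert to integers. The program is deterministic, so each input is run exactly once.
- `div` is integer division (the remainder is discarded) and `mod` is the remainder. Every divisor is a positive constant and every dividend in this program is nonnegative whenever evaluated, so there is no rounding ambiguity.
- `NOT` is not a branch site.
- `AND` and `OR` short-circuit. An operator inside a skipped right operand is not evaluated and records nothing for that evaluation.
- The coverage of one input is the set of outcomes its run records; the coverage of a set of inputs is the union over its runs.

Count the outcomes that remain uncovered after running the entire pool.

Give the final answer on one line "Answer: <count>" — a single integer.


#1 (b=8, x=7) -> B2->S, B1->F, B4->T, B7->E, B6->T, B8->T; covered: B1=F, B2=S, B4=T, B6=T, B7=E, B8=T
#2 (b=1, x=6) -> B2->S, B1->F, B4->F, B5->F, B7->E, B6->T, B8->T; covered: B1=F, B2=S, B4=F, B5=F, B6=T, B7=E, B8=T
#3 (b=4, x=11) -> B2->E, B3->S, B1->T, B4->F, B5->F, B7->E, B6->F, B8->F; covered: B1=T, B2=E, B3=S, B4=F, B5=F, B6=F, B7=E, B8=F
#4 (b=8, x=4) -> B2->S, B1->F, B4->F, B5->F, B7->E, B6->T, B8->T; covered: B1=F, B2=S, B4=F, B5=F, B6=T, B7=E, B8=T
#5 (b=3, x=6) -> B2->E, B3->E, B1->F, B4->F, B5->F, B7->E, B6->T, B8->T; covered: B1=F, B2=E, B3=E, B4=F, B5=F, B6=T, B7=E, B8=T
#6 (b=3, x=5) -> B2->E, B3->E, B1->F, B4->F, B5->F, B7->E, B6->T, B8->T; covered: B1=F, B2=E, B3=E, B4=F, B5=F, B6=T, B7=E, B8=T
#7 (b=1, x=4) -> B2->S, B1->F, B4->F, B5->F, B7->E, B6->T, B8->T; covered: B1=F, B2=S, B4=F, B5=F, B6=T, B7=E, B8=T
#8 (b=5, x=7) -> B2->E, B3->E, B1->F, B4->T, B7->E, B6->T, B8->T; covered: B1=F, B2=E, B3=E, B4=T, B6=T, B7=E, B8=T
#9 (b=8, x=2) -> B2->S, B1->F, B4->F, B5->T, B7->E, B6->T, B8->T; covered: B1=F, B2=S, B4=F, B5=T, B6=T, B7=E, B8=T
union over the pool: B1=T, B1=F, B2=S, B2=E, B3=S, B3=E, B4=T, B4=F, B5=T, B5=F, B6=T, B6=F, B7=E, B8=T, B8=F
uncovered (1 of 16): B7=S
Answer: 1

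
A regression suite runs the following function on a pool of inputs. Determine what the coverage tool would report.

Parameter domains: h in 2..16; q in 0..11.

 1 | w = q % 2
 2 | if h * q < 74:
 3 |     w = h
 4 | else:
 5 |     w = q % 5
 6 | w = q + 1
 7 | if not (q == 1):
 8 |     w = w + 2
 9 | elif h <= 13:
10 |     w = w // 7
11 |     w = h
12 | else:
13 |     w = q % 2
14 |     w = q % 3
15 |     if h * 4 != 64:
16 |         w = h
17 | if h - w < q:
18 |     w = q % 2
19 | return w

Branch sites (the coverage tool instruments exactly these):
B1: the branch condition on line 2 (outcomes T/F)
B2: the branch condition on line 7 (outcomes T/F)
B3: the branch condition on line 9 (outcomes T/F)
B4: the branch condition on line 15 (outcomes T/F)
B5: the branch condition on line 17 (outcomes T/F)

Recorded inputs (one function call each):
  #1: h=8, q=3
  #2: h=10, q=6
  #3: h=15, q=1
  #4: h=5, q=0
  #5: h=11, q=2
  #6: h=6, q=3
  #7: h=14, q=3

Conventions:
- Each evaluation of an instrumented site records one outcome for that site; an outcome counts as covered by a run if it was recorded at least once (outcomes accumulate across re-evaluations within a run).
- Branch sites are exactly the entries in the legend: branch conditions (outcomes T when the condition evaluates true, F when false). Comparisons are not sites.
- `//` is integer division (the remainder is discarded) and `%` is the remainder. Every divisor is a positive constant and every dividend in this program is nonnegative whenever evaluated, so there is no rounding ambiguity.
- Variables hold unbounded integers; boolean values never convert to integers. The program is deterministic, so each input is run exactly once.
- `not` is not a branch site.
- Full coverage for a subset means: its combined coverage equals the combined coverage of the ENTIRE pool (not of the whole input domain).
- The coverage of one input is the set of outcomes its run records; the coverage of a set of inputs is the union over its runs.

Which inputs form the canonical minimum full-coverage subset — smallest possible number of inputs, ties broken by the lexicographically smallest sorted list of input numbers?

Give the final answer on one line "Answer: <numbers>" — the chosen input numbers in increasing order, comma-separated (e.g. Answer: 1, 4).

input #1 (h=8, q=3): events B1->T, B2->T, B5->T; covers B1=T, B2=T, B5=T
input #2 (h=10, q=6): events B1->T, B2->T, B5->T; covers B1=T, B2=T, B5=T
input #3 (h=15, q=1): events B1->T, B2->F, B3->F, B4->T, B5->T; covers B1=T, B2=F, B3=F, B4=T, B5=T
input #4 (h=5, q=0): events B1->T, B2->T, B5->F; covers B1=T, B2=T, B5=F
input #5 (h=11, q=2): events B1->T, B2->T, B5->F; covers B1=T, B2=T, B5=F
input #6 (h=6, q=3): events B1->T, B2->T, B5->T; covers B1=T, B2=T, B5=T
input #7 (h=14, q=3): events B1->T, B2->T, B5->F; covers B1=T, B2=T, B5=F
together the pool reaches 7 outcomes: B1=T, B2=T, B2=F, B3=F, B4=T, B5=T, B5=F
checked all size-1 subsets: none covers 7 outcomes (max 5/7)
inputs {3, 4} (size 2) cover everything; no size-2 subset with a lexicographically smaller index list covers all 7

Answer: 3, 4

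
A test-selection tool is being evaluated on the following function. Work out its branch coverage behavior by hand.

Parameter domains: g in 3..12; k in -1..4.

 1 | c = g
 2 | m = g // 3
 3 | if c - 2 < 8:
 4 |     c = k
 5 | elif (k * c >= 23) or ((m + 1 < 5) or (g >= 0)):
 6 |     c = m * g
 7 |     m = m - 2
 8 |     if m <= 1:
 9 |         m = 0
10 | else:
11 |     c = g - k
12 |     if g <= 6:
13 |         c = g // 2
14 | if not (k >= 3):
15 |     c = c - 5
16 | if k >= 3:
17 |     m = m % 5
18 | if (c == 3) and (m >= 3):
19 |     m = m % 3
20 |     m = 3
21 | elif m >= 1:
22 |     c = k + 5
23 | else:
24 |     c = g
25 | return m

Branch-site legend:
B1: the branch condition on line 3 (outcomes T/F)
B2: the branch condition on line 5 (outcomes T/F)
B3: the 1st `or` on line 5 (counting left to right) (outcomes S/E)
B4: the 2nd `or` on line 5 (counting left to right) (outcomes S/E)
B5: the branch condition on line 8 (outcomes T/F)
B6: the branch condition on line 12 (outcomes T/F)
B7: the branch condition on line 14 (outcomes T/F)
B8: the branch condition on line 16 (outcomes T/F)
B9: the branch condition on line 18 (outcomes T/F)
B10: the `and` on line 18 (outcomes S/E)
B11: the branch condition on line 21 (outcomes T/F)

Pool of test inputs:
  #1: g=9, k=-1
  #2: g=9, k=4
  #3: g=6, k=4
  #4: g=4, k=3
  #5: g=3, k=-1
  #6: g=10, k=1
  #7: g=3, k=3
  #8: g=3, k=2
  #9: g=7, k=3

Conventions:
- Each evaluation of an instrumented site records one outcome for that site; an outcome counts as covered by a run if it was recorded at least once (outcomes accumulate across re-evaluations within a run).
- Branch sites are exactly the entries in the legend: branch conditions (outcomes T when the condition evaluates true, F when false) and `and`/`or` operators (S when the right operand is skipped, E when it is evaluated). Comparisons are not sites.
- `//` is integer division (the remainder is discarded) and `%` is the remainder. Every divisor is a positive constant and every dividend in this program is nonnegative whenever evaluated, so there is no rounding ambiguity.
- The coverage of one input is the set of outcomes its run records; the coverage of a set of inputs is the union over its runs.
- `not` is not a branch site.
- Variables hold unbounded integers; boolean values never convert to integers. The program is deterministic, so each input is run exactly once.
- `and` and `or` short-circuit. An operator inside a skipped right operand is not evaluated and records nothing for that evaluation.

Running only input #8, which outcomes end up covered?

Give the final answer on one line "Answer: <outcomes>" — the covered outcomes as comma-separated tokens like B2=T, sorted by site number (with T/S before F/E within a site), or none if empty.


Tracing the run of input #8 (g=3, k=2):
  B1->T, B7->T, B8->F, B10->S, B9->F, B11->T
distinct outcomes covered: B1=T, B7=T, B8=F, B9=F, B10=S, B11=T
Answer: B1=T, B7=T, B8=F, B9=F, B10=S, B11=T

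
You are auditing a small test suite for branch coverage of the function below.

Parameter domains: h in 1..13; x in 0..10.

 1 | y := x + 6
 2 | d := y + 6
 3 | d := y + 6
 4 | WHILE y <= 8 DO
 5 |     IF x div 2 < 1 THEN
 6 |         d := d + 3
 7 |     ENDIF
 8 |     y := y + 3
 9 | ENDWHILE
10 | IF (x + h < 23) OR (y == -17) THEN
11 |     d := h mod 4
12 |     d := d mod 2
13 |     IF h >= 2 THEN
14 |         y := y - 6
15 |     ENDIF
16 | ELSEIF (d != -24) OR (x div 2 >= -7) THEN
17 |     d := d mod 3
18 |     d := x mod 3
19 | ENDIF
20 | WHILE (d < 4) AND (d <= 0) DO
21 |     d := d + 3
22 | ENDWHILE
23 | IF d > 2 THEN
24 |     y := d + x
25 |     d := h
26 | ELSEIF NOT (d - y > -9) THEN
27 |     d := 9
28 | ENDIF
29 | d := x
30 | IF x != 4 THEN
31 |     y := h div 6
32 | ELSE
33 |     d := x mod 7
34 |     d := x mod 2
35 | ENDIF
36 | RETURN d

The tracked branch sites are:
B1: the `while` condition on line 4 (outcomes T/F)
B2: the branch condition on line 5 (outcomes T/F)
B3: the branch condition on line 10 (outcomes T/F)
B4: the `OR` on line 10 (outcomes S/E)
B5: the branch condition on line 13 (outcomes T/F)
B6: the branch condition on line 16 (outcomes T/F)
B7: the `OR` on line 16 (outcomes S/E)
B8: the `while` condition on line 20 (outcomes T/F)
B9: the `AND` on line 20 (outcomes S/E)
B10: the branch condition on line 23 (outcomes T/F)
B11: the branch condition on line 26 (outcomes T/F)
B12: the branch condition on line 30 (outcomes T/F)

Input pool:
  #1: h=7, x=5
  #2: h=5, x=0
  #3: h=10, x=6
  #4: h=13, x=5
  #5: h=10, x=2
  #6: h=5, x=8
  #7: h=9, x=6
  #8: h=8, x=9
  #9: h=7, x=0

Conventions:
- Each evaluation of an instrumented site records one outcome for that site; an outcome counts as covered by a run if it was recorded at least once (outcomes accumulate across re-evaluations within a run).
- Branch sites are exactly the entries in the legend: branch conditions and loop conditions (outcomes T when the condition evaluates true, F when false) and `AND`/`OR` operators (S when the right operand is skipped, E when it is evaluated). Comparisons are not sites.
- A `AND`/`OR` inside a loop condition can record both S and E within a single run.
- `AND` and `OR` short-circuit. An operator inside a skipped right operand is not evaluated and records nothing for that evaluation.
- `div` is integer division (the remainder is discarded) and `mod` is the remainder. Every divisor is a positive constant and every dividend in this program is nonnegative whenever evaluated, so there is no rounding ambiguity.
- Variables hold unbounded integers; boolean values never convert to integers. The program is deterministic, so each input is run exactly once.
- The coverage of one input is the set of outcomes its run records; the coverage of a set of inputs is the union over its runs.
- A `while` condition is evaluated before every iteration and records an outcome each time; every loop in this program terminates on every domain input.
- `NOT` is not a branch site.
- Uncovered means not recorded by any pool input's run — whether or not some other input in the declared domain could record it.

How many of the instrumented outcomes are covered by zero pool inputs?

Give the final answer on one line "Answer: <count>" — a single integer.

test 1 (h=7, x=5) fires B1->F, B4->S, B3->T, B5->T, B9->E, B8->F, B10->F, B11->F, B12->T; hits B1=F, B3=T, B4=S, B5=T, B8=F, B9=E, B10=F, B11=F, B12=T
test 2 (h=5, x=0) fires B1->T, B2->T, B1->F, B4->S, B3->T, B5->T, B9->E, B8->F, B10->F, B11->F, B12->T; hits B1=T, B1=F, B2=T, B3=T, B4=S, B5=T, B8=F, B9=E, B10=F, B11=F, B12=T
test 3 (h=10, x=6) fires B1->F, B4->S, B3->T, B5->T, B9->E, B8->T, B9->E, B8->F, B10->T, B12->T; hits B1=F, B3=T, B4=S, B5=T, B8=T, B8=F, B9=E, B10=T, B12=T
test 4 (h=13, x=5) fires B1->F, B4->S, B3->T, B5->T, B9->E, B8->F, B10->F, B11->F, B12->T; hits B1=F, B3=T, B4=S, B5=T, B8=F, B9=E, B10=F, B11=F, B12=T
test 5 (h=10, x=2) fires B1->T, B2->F, B1->F, B4->S, B3->T, B5->T, B9->E, B8->T, B9->E, B8->F, B10->T, B12->T; hits B1=T, B1=F, B2=F, B3=T, B4=S, B5=T, B8=T, B8=F, B9=E, B10=T, B12=T
test 6 (h=5, x=8) fires B1->F, B4->S, B3->T, B5->T, B9->E, B8->F, B10->F, B11->F, B12->T; hits B1=F, B3=T, B4=S, B5=T, B8=F, B9=E, B10=F, B11=F, B12=T
test 7 (h=9, x=6) fires B1->F, B4->S, B3->T, B5->T, B9->E, B8->F, B10->F, B11->F, B12->T; hits B1=F, B3=T, B4=S, B5=T, B8=F, B9=E, B10=F, B11=F, B12=T
test 8 (h=8, x=9) fires B1->F, B4->S, B3->T, B5->T, B9->E, B8->T, B9->E, B8->F, B10->T, B12->T; hits B1=F, B3=T, B4=S, B5=T, B8=T, B8=F, B9=E, B10=T, B12=T
test 9 (h=7, x=0) fires B1->T, B2->T, B1->F, B4->S, B3->T, B5->T, B9->E, B8->F, B10->F, B11->F, B12->T; hits B1=T, B1=F, B2=T, B3=T, B4=S, B5=T, B8=F, B9=E, B10=F, B11=F, B12=T
union over the pool: B1=T, B1=F, B2=T, B2=F, B3=T, B4=S, B5=T, B8=T, B8=F, B9=E, B10=T, B10=F, B11=F, B12=T
uncovered (10 of 24): B3=F, B4=E, B5=F, B6=T, B6=F, B7=S, B7=E, B9=S, B11=T, B12=F

Answer: 10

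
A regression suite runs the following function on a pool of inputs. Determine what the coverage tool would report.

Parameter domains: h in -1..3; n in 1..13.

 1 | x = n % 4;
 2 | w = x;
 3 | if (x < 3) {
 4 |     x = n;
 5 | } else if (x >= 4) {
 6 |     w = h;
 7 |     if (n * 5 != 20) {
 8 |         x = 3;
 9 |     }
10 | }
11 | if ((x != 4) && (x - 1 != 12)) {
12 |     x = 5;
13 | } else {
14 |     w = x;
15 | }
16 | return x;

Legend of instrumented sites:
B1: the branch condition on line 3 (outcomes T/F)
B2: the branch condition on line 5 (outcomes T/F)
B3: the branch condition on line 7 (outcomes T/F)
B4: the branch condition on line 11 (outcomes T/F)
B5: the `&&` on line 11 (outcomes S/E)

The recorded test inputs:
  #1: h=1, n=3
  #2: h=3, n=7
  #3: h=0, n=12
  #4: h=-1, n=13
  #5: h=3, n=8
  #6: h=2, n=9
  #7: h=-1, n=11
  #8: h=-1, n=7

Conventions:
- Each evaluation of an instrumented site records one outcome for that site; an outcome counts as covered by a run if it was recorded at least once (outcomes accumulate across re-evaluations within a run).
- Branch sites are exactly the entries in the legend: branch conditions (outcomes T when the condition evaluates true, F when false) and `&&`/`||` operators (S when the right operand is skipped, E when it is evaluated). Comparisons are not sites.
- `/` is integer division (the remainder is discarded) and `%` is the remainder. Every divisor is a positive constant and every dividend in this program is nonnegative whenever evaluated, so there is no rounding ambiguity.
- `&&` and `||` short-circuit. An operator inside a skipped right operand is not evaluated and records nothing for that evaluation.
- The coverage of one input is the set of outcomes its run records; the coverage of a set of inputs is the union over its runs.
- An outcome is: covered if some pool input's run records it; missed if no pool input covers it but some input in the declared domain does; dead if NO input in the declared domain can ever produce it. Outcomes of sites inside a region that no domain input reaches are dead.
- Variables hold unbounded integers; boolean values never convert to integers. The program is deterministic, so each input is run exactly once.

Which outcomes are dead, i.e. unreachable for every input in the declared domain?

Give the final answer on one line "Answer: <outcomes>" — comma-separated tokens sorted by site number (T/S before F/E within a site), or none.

checking every outcome against all 65 domain inputs:
  B2=T: never recorded by any domain input -> dead
  B3=T: never recorded by any domain input -> dead
  B3=F: never recorded by any domain input -> dead
  reachable outcomes have witnesses, e.g. B1=T (e.g. h=-1, n=1), B1=F (e.g. h=-1, n=3), B2=F (e.g. h=-1, n=3), B4=T (e.g. h=-1, n=1)

Answer: B2=T, B3=T, B3=F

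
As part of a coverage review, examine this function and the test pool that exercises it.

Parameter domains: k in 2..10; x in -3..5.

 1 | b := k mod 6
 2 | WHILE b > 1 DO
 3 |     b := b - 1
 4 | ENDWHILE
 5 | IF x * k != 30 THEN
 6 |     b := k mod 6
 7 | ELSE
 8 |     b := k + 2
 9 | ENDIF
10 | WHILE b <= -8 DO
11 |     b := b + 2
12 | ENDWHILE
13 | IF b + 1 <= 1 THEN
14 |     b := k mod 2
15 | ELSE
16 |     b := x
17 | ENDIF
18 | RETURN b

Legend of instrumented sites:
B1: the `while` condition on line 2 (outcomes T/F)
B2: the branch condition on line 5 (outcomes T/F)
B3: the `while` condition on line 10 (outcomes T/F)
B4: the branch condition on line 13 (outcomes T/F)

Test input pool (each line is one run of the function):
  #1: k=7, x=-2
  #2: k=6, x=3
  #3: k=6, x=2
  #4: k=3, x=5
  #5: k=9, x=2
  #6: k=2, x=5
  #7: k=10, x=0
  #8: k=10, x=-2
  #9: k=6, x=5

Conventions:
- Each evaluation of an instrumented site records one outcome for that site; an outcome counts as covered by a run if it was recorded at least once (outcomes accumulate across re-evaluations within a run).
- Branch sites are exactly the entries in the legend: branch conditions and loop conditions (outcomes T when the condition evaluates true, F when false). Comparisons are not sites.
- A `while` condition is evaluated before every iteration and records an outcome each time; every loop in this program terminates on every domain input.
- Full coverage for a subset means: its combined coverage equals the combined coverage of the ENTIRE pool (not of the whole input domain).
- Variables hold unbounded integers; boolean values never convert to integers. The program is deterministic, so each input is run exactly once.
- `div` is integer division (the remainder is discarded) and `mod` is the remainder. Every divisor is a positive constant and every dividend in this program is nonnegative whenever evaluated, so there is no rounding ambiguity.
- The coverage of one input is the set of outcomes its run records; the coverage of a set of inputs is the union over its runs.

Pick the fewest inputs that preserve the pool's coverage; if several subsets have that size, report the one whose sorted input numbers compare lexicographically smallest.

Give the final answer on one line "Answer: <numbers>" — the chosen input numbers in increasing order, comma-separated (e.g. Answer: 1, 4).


run #1 (k=7, x=-2) runs B1->F, B2->T, B3->F, B4->F; records B1=F, B2=T, B3=F, B4=F
run #2 (k=6, x=3) runs B1->F, B2->T, B3->F, B4->T; records B1=F, B2=T, B3=F, B4=T
run #3 (k=6, x=2) runs B1->F, B2->T, B3->F, B4->T; records B1=F, B2=T, B3=F, B4=T
run #4 (k=3, x=5) runs B1->T, B1->T, B1->F, B2->T, B3->F, B4->F; records B1=T, B1=F, B2=T, B3=F, B4=F
run #5 (k=9, x=2) runs B1->T, B1->T, B1->F, B2->T, B3->F, B4->F; records B1=T, B1=F, B2=T, B3=F, B4=F
run #6 (k=2, x=5) runs B1->T, B1->F, B2->T, B3->F, B4->F; records B1=T, B1=F, B2=T, B3=F, B4=F
run #7 (k=10, x=0) runs B1->T, B1->T, B1->T, B1->F, B2->T, B3->F, B4->F; records B1=T, B1=F, B2=T, B3=F, B4=F
run #8 (k=10, x=-2) runs B1->T, B1->T, B1->T, B1->F, B2->T, B3->F, B4->F; records B1=T, B1=F, B2=T, B3=F, B4=F
run #9 (k=6, x=5) runs B1->F, B2->F, B3->F, B4->F; records B1=F, B2=F, B3=F, B4=F
pool-wide coverage (7 outcomes): B1=T, B1=F, B2=T, B2=F, B3=F, B4=T, B4=F
checked all size-1 subsets: none covers 7 outcomes (max 5/7)
checked all size-2 subsets: none covers 7 outcomes (max 6/7)
size 3: inputs {2, 4, 9} cover all 7 outcomes, and no lexicographically smaller subset of this size does
Answer: 2, 4, 9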